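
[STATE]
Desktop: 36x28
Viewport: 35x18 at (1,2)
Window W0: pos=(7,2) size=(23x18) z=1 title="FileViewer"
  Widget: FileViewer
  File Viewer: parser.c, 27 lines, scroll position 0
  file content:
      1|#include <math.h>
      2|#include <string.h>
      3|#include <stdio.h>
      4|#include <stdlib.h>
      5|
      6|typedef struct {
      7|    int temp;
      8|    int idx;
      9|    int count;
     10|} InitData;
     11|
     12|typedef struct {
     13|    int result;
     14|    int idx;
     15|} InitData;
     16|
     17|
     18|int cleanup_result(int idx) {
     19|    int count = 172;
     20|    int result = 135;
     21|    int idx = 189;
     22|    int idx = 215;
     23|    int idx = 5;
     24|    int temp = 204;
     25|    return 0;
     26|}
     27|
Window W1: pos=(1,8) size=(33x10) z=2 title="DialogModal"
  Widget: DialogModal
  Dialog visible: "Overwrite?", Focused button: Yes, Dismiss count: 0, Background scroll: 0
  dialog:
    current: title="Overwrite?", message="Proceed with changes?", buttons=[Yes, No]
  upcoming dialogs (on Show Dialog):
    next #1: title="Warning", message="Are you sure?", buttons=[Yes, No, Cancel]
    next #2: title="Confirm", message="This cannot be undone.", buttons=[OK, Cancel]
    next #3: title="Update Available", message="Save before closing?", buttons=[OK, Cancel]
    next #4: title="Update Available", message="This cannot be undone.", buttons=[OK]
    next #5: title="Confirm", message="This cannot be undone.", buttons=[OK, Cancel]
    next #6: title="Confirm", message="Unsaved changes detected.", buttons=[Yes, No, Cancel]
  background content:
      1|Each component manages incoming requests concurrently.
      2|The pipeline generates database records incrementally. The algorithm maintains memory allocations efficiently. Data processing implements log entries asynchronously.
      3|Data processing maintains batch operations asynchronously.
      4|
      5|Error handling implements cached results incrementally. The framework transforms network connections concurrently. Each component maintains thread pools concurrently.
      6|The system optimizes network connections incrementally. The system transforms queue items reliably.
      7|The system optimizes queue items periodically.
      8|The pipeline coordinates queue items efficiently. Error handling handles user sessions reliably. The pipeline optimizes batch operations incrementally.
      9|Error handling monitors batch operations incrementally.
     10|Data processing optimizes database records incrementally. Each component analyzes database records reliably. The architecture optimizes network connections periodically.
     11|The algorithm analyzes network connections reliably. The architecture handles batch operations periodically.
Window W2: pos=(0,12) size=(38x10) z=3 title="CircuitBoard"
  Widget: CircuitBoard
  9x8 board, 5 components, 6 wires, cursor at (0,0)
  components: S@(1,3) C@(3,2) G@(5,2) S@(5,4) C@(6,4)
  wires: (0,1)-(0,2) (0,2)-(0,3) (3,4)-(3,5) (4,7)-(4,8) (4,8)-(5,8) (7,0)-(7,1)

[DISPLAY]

      ┏━━━━━━━━━━━━━━━━━━━━━┓      
      ┃ FileViewer          ┃      
      ┠─────────────────────┨      
      ┃#include <math.h>   ▲┃      
      ┃#include <string.h> █┃      
      ┃#include <stdio.h>  ░┃      
┏━━━━━━━━━━━━━━━━━━━━━━━━━━━━━━━┓  
┃ DialogModal                   ┃  
┠───────────────────────────────┨  
┃Eac┌───────────────────────┐ing┃  
━━━━━━━━━━━━━━━━━━━━━━━━━━━━━━━━━━━
 CircuitBoard                      
───────────────────────────────────
   0 1 2 3 4 5 6 7 8               
0  [.]  · ─ · ─ ·                  
                                   
1               S                  
                                   


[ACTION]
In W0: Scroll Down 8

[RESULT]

      ┏━━━━━━━━━━━━━━━━━━━━━┓      
      ┃ FileViewer          ┃      
      ┠─────────────────────┨      
      ┃    int count;      ▲┃      
      ┃} InitData;         ░┃      
      ┃                    ░┃      
┏━━━━━━━━━━━━━━━━━━━━━━━━━━━━━━━┓  
┃ DialogModal                   ┃  
┠───────────────────────────────┨  
┃Eac┌───────────────────────┐ing┃  
━━━━━━━━━━━━━━━━━━━━━━━━━━━━━━━━━━━
 CircuitBoard                      
───────────────────────────────────
   0 1 2 3 4 5 6 7 8               
0  [.]  · ─ · ─ ·                  
                                   
1               S                  
                                   


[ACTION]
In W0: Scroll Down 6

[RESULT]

      ┏━━━━━━━━━━━━━━━━━━━━━┓      
      ┃ FileViewer          ┃      
      ┠─────────────────────┨      
      ┃    int idx;        ▲┃      
      ┃} InitData;         ░┃      
      ┃                    ░┃      
┏━━━━━━━━━━━━━━━━━━━━━━━━━━━━━━━┓  
┃ DialogModal                   ┃  
┠───────────────────────────────┨  
┃Eac┌───────────────────────┐ing┃  
━━━━━━━━━━━━━━━━━━━━━━━━━━━━━━━━━━━
 CircuitBoard                      
───────────────────────────────────
   0 1 2 3 4 5 6 7 8               
0  [.]  · ─ · ─ ·                  
                                   
1               S                  
                                   


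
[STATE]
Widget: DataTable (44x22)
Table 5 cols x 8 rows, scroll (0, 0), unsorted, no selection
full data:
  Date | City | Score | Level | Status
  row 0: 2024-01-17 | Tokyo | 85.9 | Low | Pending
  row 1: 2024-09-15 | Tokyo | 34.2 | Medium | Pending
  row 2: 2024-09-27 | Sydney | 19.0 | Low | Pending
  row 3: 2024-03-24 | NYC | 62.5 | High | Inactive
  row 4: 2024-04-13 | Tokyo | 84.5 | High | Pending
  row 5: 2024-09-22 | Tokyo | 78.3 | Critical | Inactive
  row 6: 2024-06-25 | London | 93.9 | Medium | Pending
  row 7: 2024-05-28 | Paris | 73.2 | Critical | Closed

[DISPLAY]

Date      │City  │Score│Level   │Status     
──────────┼──────┼─────┼────────┼────────   
2024-01-17│Tokyo │85.9 │Low     │Pending    
2024-09-15│Tokyo │34.2 │Medium  │Pending    
2024-09-27│Sydney│19.0 │Low     │Pending    
2024-03-24│NYC   │62.5 │High    │Inactive   
2024-04-13│Tokyo │84.5 │High    │Pending    
2024-09-22│Tokyo │78.3 │Critical│Inactive   
2024-06-25│London│93.9 │Medium  │Pending    
2024-05-28│Paris │73.2 │Critical│Closed     
                                            
                                            
                                            
                                            
                                            
                                            
                                            
                                            
                                            
                                            
                                            
                                            


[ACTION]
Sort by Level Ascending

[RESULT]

Date      │City  │Score│Level  ▲│Status     
──────────┼──────┼─────┼────────┼────────   
2024-09-22│Tokyo │78.3 │Critical│Inactive   
2024-05-28│Paris │73.2 │Critical│Closed     
2024-03-24│NYC   │62.5 │High    │Inactive   
2024-04-13│Tokyo │84.5 │High    │Pending    
2024-01-17│Tokyo │85.9 │Low     │Pending    
2024-09-27│Sydney│19.0 │Low     │Pending    
2024-09-15│Tokyo │34.2 │Medium  │Pending    
2024-06-25│London│93.9 │Medium  │Pending    
                                            
                                            
                                            
                                            
                                            
                                            
                                            
                                            
                                            
                                            
                                            
                                            


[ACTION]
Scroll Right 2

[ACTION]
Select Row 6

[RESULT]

Date      │City  │Score│Level  ▲│Status     
──────────┼──────┼─────┼────────┼────────   
2024-09-22│Tokyo │78.3 │Critical│Inactive   
2024-05-28│Paris │73.2 │Critical│Closed     
2024-03-24│NYC   │62.5 │High    │Inactive   
2024-04-13│Tokyo │84.5 │High    │Pending    
2024-01-17│Tokyo │85.9 │Low     │Pending    
2024-09-27│Sydney│19.0 │Low     │Pending    
>024-09-15│Tokyo │34.2 │Medium  │Pending    
2024-06-25│London│93.9 │Medium  │Pending    
                                            
                                            
                                            
                                            
                                            
                                            
                                            
                                            
                                            
                                            
                                            
                                            


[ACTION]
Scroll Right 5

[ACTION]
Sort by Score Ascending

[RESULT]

Date      │City  │Scor▲│Level   │Status     
──────────┼──────┼─────┼────────┼────────   
2024-09-27│Sydney│19.0 │Low     │Pending    
2024-09-15│Tokyo │34.2 │Medium  │Pending    
2024-03-24│NYC   │62.5 │High    │Inactive   
2024-05-28│Paris │73.2 │Critical│Closed     
2024-09-22│Tokyo │78.3 │Critical│Inactive   
2024-04-13│Tokyo │84.5 │High    │Pending    
>024-01-17│Tokyo │85.9 │Low     │Pending    
2024-06-25│London│93.9 │Medium  │Pending    
                                            
                                            
                                            
                                            
                                            
                                            
                                            
                                            
                                            
                                            
                                            
                                            


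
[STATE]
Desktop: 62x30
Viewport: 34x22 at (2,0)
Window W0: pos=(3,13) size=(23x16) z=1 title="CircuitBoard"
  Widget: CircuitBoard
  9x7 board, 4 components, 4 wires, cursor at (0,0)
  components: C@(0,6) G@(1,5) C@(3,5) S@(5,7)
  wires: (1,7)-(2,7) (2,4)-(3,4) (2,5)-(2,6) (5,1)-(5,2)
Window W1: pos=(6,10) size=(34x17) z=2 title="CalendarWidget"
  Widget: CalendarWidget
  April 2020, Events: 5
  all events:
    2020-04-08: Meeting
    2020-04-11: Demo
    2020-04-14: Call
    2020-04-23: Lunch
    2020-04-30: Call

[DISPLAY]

                                  
                                  
                                  
                                  
                                  
                                  
                                  
                                  
                                  
                                  
    ┏━━━━━━━━━━━━━━━━━━━━━━━━━━━━━
    ┃ CalendarWidget              
    ┠─────────────────────────────
 ┏━━┃           April 2020        
 ┃ C┃Mo Tu We Th Fr Sa Su         
 ┠──┃       1  2  3  4  5         
 ┃  ┃ 6  7  8*  9 10 11* 12       
 ┃0 ┃13 14* 15 16 17 18 19        
 ┃  ┃20 21 22 23* 24 25 26        
 ┃1 ┃27 28 29 30*                 
 ┃  ┃                             
 ┃2 ┃                             


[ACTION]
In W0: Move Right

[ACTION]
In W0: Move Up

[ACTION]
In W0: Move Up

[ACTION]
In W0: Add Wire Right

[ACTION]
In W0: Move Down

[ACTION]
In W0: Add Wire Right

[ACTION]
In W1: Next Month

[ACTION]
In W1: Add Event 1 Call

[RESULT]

                                  
                                  
                                  
                                  
                                  
                                  
                                  
                                  
                                  
                                  
    ┏━━━━━━━━━━━━━━━━━━━━━━━━━━━━━
    ┃ CalendarWidget              
    ┠─────────────────────────────
 ┏━━┃            May 2020         
 ┃ C┃Mo Tu We Th Fr Sa Su         
 ┠──┃             1*  2  3        
 ┃  ┃ 4  5  6  7  8  9 10         
 ┃0 ┃11 12 13 14 15 16 17         
 ┃  ┃18 19 20 21 22 23 24         
 ┃1 ┃25 26 27 28 29 30 31         
 ┃  ┃                             
 ┃2 ┃                             


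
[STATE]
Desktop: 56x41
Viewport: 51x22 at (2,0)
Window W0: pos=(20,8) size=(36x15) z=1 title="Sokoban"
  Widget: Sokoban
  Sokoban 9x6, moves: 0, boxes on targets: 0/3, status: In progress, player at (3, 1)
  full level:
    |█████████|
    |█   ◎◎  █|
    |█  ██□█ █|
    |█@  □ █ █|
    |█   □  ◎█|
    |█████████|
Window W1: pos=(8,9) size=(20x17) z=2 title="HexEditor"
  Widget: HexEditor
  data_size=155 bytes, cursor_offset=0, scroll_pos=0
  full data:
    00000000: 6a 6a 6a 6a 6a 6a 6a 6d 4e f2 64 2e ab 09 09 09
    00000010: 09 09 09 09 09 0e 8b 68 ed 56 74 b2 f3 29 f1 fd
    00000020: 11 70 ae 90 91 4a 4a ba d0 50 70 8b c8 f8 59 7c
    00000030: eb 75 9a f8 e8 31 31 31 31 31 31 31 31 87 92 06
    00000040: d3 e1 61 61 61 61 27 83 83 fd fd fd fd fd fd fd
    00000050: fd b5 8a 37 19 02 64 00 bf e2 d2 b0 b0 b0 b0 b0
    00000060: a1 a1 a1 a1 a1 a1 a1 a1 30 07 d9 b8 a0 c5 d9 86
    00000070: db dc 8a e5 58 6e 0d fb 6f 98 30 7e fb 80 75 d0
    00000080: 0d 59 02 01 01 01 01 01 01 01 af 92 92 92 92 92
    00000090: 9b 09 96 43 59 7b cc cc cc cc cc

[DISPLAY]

                                                   
                                                   
                                                   
                                                   
                                                   
                                                   
                                                   
                                                   
                  ┏━━━━━━━━━━━━━━━━━━━━━━━━━━━━━━━━
      ┏━━━━━━━━━━━━━━━━━━┓n                        
      ┃ HexEditor        ┃─────────────────────────
      ┠──────────────────┨██                       
      ┃00000000  6A 6a 6a┃ █                       
      ┃00000010  09 09 09┃ █                       
      ┃00000020  11 70 ae┃ █                       
      ┃00000030  eb 75 9a┃◎█                       
      ┃00000040  d3 e1 61┃██                       
      ┃00000050  fd b5 8a┃0  0/3                   
      ┃00000060  a1 a1 a1┃                         
      ┃00000070  db dc 8a┃                         
      ┃00000080  0d 59 02┃                         
      ┃00000090  9b 09 96┃                         


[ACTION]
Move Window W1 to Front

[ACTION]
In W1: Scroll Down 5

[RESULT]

                                                   
                                                   
                                                   
                                                   
                                                   
                                                   
                                                   
                                                   
                  ┏━━━━━━━━━━━━━━━━━━━━━━━━━━━━━━━━
      ┏━━━━━━━━━━━━━━━━━━┓n                        
      ┃ HexEditor        ┃─────────────────────────
      ┠──────────────────┨██                       
      ┃00000050  fd b5 8a┃ █                       
      ┃00000060  a1 a1 a1┃ █                       
      ┃00000070  db dc 8a┃ █                       
      ┃00000080  0d 59 02┃◎█                       
      ┃00000090  9b 09 96┃██                       
      ┃                  ┃0  0/3                   
      ┃                  ┃                         
      ┃                  ┃                         
      ┃                  ┃                         
      ┃                  ┃                         


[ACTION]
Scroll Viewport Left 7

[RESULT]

                                                   
                                                   
                                                   
                                                   
                                                   
                                                   
                                                   
                                                   
                    ┏━━━━━━━━━━━━━━━━━━━━━━━━━━━━━━
        ┏━━━━━━━━━━━━━━━━━━┓n                      
        ┃ HexEditor        ┃───────────────────────
        ┠──────────────────┨██                     
        ┃00000050  fd b5 8a┃ █                     
        ┃00000060  a1 a1 a1┃ █                     
        ┃00000070  db dc 8a┃ █                     
        ┃00000080  0d 59 02┃◎█                     
        ┃00000090  9b 09 96┃██                     
        ┃                  ┃0  0/3                 
        ┃                  ┃                       
        ┃                  ┃                       
        ┃                  ┃                       
        ┃                  ┃                       


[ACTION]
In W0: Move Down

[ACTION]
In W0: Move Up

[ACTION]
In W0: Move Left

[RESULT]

                                                   
                                                   
                                                   
                                                   
                                                   
                                                   
                                                   
                                                   
                    ┏━━━━━━━━━━━━━━━━━━━━━━━━━━━━━━
        ┏━━━━━━━━━━━━━━━━━━┓n                      
        ┃ HexEditor        ┃───────────────────────
        ┠──────────────────┨██                     
        ┃00000050  fd b5 8a┃ █                     
        ┃00000060  a1 a1 a1┃ █                     
        ┃00000070  db dc 8a┃ █                     
        ┃00000080  0d 59 02┃◎█                     
        ┃00000090  9b 09 96┃██                     
        ┃                  ┃2  0/3                 
        ┃                  ┃                       
        ┃                  ┃                       
        ┃                  ┃                       
        ┃                  ┃                       


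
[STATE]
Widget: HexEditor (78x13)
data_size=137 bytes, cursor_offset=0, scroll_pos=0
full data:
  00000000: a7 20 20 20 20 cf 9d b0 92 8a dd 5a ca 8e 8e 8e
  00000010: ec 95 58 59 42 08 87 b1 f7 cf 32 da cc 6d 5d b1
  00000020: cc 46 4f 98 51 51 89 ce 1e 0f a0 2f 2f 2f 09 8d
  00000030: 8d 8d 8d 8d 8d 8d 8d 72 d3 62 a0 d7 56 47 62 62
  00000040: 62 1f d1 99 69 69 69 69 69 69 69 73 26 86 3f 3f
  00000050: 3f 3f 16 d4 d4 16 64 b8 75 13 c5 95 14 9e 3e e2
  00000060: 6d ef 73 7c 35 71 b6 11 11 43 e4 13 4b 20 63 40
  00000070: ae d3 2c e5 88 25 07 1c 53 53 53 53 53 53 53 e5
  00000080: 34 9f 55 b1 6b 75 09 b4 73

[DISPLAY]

00000000  A7 20 20 20 20 cf 9d b0  92 8a dd 5a ca 8e 8e 8e  |.    ......Z....|
00000010  ec 95 58 59 42 08 87 b1  f7 cf 32 da cc 6d 5d b1  |..XYB.....2..m].|
00000020  cc 46 4f 98 51 51 89 ce  1e 0f a0 2f 2f 2f 09 8d  |.FO.QQ.....///..|
00000030  8d 8d 8d 8d 8d 8d 8d 72  d3 62 a0 d7 56 47 62 62  |.......r.b..VGbb|
00000040  62 1f d1 99 69 69 69 69  69 69 69 73 26 86 3f 3f  |b...iiiiiiis&.??|
00000050  3f 3f 16 d4 d4 16 64 b8  75 13 c5 95 14 9e 3e e2  |??....d.u.....>.|
00000060  6d ef 73 7c 35 71 b6 11  11 43 e4 13 4b 20 63 40  |m.s|5q...C..K c@|
00000070  ae d3 2c e5 88 25 07 1c  53 53 53 53 53 53 53 e5  |..,..%..SSSSSSS.|
00000080  34 9f 55 b1 6b 75 09 b4  73                       |4.U.ku..s       |
                                                                              
                                                                              
                                                                              
                                                                              


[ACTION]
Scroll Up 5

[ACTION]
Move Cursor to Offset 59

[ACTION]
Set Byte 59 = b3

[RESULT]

00000000  a7 20 20 20 20 cf 9d b0  92 8a dd 5a ca 8e 8e 8e  |.    ......Z....|
00000010  ec 95 58 59 42 08 87 b1  f7 cf 32 da cc 6d 5d b1  |..XYB.....2..m].|
00000020  cc 46 4f 98 51 51 89 ce  1e 0f a0 2f 2f 2f 09 8d  |.FO.QQ.....///..|
00000030  8d 8d 8d 8d 8d 8d 8d 72  d3 62 a0 B3 56 47 62 62  |.......r.b..VGbb|
00000040  62 1f d1 99 69 69 69 69  69 69 69 73 26 86 3f 3f  |b...iiiiiiis&.??|
00000050  3f 3f 16 d4 d4 16 64 b8  75 13 c5 95 14 9e 3e e2  |??....d.u.....>.|
00000060  6d ef 73 7c 35 71 b6 11  11 43 e4 13 4b 20 63 40  |m.s|5q...C..K c@|
00000070  ae d3 2c e5 88 25 07 1c  53 53 53 53 53 53 53 e5  |..,..%..SSSSSSS.|
00000080  34 9f 55 b1 6b 75 09 b4  73                       |4.U.ku..s       |
                                                                              
                                                                              
                                                                              
                                                                              


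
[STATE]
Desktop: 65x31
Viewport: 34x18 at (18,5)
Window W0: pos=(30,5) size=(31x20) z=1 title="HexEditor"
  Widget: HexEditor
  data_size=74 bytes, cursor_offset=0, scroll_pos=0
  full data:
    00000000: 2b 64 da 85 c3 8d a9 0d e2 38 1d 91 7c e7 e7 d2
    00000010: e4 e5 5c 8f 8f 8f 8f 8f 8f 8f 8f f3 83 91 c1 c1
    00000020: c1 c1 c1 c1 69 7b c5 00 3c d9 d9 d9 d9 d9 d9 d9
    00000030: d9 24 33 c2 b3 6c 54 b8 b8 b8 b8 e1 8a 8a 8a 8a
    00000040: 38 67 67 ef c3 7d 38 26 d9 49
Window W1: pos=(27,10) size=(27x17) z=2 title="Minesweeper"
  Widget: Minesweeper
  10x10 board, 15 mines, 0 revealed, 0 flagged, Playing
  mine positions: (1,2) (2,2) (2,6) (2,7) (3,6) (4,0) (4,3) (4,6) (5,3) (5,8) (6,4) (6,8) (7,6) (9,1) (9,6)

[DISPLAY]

            ┏━━━━━━━━━━━━━━━━━━━━━
            ┃ HexEditor           
            ┠─────────────────────
            ┃00000000  2B 64 da 85
            ┃00000010  e4 e5 5c 8f
         ┏━━━━━━━━━━━━━━━━━━━━━━━━
         ┃ Minesweeper            
         ┠────────────────────────
         ┃■■■■■■■■■■              
         ┃■■■■■■■■■■              
         ┃■■■■■■■■■■              
         ┃■■■■■■■■■■              
         ┃■■■■■■■■■■              
         ┃■■■■■■■■■■              
         ┃■■■■■■■■■■              
         ┃■■■■■■■■■■              
         ┃■■■■■■■■■■              
         ┃■■■■■■■■■■              


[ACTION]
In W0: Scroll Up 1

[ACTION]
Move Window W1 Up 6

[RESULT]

         ┃ Minesweeper            
         ┠────────────────────────
         ┃■■■■■■■■■■              
         ┃■■■■■■■■■■              
         ┃■■■■■■■■■■              
         ┃■■■■■■■■■■              
         ┃■■■■■■■■■■              
         ┃■■■■■■■■■■              
         ┃■■■■■■■■■■              
         ┃■■■■■■■■■■              
         ┃■■■■■■■■■■              
         ┃■■■■■■■■■■              
         ┃                        
         ┃                        
         ┃                        
         ┗━━━━━━━━━━━━━━━━━━━━━━━━
            ┃                     
            ┃                     


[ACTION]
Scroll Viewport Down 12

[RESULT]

         ┃■■■■■■■■■■              
         ┃■■■■■■■■■■              
         ┃■■■■■■■■■■              
         ┃■■■■■■■■■■              
         ┃                        
         ┃                        
         ┃                        
         ┗━━━━━━━━━━━━━━━━━━━━━━━━
            ┃                     
            ┃                     
            ┃                     
            ┗━━━━━━━━━━━━━━━━━━━━━
                                  
                                  
                                  
                                  
                                  
                                  


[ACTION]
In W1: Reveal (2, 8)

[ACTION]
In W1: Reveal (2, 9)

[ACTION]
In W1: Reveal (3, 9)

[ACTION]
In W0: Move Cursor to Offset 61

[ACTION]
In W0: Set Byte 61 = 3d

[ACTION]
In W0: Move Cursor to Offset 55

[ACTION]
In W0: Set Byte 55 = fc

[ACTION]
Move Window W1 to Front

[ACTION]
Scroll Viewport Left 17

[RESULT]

                          ┃■■■■■■■
                          ┃■■■■■■■
                          ┃■■■■■■■
                          ┃■■■■■■■
                          ┃       
                          ┃       
                          ┃       
                          ┗━━━━━━━
                             ┃    
                             ┃    
                             ┃    
                             ┗━━━━
                                  
                                  
                                  
                                  
                                  
                                  


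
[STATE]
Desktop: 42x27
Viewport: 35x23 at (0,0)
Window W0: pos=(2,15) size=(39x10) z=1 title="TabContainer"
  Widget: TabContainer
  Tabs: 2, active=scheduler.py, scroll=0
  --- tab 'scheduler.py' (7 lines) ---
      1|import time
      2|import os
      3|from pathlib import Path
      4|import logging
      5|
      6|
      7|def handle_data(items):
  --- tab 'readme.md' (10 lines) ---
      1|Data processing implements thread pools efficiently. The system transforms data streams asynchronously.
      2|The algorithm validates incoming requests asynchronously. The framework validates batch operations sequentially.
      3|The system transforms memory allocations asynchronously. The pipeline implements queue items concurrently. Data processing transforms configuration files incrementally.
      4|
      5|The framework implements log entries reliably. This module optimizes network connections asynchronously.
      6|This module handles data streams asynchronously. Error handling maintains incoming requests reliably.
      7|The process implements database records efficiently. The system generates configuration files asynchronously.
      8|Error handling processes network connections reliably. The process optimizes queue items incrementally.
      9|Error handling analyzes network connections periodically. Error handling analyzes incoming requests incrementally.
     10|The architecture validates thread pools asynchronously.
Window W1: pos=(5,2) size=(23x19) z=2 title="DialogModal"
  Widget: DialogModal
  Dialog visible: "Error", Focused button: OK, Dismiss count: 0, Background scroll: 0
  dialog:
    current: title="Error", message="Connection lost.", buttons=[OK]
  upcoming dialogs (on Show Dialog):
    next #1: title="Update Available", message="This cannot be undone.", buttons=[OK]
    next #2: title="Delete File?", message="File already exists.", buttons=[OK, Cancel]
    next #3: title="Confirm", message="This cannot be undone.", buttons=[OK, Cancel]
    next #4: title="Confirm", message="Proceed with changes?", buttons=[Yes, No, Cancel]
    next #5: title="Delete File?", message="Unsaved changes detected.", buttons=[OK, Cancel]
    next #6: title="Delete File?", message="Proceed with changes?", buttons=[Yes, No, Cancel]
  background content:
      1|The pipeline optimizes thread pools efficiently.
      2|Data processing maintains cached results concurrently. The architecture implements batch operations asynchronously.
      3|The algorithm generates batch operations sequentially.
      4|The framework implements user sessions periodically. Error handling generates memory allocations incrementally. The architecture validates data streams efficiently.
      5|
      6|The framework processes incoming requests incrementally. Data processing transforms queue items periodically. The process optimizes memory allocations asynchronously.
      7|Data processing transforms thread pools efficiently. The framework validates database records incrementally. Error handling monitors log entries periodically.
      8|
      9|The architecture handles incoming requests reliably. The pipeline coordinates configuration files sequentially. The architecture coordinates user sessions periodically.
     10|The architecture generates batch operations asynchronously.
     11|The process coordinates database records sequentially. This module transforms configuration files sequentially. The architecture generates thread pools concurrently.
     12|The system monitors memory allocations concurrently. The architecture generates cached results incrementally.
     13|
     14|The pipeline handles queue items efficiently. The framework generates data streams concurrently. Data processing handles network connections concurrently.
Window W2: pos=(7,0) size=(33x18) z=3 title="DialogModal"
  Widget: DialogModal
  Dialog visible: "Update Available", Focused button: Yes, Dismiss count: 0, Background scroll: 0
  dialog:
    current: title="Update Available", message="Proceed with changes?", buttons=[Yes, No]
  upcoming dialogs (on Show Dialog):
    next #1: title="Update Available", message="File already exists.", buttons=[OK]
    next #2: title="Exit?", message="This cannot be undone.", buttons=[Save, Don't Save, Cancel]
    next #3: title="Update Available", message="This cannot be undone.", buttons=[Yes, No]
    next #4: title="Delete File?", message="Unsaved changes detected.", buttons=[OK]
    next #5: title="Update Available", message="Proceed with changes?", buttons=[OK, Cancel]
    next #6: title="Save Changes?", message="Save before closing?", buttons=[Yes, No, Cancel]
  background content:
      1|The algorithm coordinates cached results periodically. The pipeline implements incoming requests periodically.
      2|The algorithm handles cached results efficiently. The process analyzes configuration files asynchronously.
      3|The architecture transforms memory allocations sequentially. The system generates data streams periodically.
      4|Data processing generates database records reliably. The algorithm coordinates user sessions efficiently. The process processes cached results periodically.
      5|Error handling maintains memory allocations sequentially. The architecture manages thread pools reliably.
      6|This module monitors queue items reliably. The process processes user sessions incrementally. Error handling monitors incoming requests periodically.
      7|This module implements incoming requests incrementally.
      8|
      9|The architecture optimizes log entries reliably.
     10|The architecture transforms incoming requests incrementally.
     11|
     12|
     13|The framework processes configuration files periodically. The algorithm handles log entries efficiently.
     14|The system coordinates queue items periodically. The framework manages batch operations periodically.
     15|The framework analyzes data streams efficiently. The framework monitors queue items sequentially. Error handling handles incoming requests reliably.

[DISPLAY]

       ┏━━━━━━━━━━━━━━━━━━━━━━━━━━━
       ┃ DialogModal               
     ┏━┠───────────────────────────
     ┃ ┃The algorithm coordinates c
     ┠─┃The algorithm handles cache
     ┃T┃The architecture transforms
     ┃D┃Data processing generates d
     ┃T┃Err┌───────────────────────
     ┃T┃Thi│    Update Available   
     ┃ ┃Thi│ Proceed with changes? 
     ┃T┃   │       [Yes]  No       
     ┃D┃The└───────────────────────
     ┃ ┃The architecture transforms
     ┃T┃                           
     ┃T┃                           
  ┏━━┃T┃The framework processes con
  ┃ T┃T┃The system coordinates queu
  ┠──┃ ┗━━━━━━━━━━━━━━━━━━━━━━━━━━━
  ┃[s┃The pipeline handles ┃       
  ┃──┃                     ┃───────
  ┃im┗━━━━━━━━━━━━━━━━━━━━━┛       
  ┃import os                       
  ┃from pathlib import Path        


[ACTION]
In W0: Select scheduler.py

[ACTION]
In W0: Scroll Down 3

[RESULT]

       ┏━━━━━━━━━━━━━━━━━━━━━━━━━━━
       ┃ DialogModal               
     ┏━┠───────────────────────────
     ┃ ┃The algorithm coordinates c
     ┠─┃The algorithm handles cache
     ┃T┃The architecture transforms
     ┃D┃Data processing generates d
     ┃T┃Err┌───────────────────────
     ┃T┃Thi│    Update Available   
     ┃ ┃Thi│ Proceed with changes? 
     ┃T┃   │       [Yes]  No       
     ┃D┃The└───────────────────────
     ┃ ┃The architecture transforms
     ┃T┃                           
     ┃T┃                           
  ┏━━┃T┃The framework processes con
  ┃ T┃T┃The system coordinates queu
  ┠──┃ ┗━━━━━━━━━━━━━━━━━━━━━━━━━━━
  ┃[s┃The pipeline handles ┃       
  ┃──┃                     ┃───────
  ┃im┗━━━━━━━━━━━━━━━━━━━━━┛       
  ┃                                
  ┃                                


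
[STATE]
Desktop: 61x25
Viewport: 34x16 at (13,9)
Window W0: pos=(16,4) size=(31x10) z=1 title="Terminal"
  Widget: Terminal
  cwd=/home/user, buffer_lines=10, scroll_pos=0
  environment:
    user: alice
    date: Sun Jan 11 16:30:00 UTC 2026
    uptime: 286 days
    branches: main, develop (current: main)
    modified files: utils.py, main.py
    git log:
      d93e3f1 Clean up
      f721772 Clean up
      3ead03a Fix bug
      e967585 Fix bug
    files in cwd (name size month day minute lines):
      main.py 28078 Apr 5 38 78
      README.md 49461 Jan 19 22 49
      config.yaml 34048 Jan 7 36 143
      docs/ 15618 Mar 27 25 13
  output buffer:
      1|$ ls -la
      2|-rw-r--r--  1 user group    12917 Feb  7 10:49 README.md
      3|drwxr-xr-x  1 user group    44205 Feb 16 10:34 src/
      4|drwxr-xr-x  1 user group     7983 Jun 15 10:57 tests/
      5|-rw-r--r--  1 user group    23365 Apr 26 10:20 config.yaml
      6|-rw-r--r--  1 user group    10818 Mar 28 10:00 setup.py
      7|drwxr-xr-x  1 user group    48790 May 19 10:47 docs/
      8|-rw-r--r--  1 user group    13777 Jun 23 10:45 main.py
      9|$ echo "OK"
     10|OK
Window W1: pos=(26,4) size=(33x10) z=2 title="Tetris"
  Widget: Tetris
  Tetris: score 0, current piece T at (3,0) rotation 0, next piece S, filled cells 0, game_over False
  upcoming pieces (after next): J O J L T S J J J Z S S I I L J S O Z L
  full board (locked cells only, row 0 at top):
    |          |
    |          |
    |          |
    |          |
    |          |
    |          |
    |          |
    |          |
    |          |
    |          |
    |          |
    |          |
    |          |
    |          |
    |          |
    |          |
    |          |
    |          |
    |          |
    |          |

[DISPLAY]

   ┃drwxr-xr-┃          │░░       
   ┃drwxr-xr-┃          │         
   ┃-rw-r--r-┃          │         
   ┃-rw-r--r-┃          │         
   ┗━━━━━━━━━┗━━━━━━━━━━━━━━━━━━━━
                                  
                                  
                                  
                                  
                                  
                                  
                                  
                                  
                                  
                                  
                                  


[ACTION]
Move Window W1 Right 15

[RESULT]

   ┃drwxr-xr-x ┃          │░░     
   ┃drwxr-xr-x ┃          │       
   ┃-rw-r--r-- ┃          │       
   ┃-rw-r--r-- ┃          │       
   ┗━━━━━━━━━━━┗━━━━━━━━━━━━━━━━━━
                                  
                                  
                                  
                                  
                                  
                                  
                                  
                                  
                                  
                                  
                                  


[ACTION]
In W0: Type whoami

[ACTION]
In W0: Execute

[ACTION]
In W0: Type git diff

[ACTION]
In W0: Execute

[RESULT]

   ┃@@ -1,3 +1,┃          │░░     
   ┃+# updated ┃          │       
   ┃ import sys┃          │       
   ┃$ █        ┃          │       
   ┗━━━━━━━━━━━┗━━━━━━━━━━━━━━━━━━
                                  
                                  
                                  
                                  
                                  
                                  
                                  
                                  
                                  
                                  
                                  
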